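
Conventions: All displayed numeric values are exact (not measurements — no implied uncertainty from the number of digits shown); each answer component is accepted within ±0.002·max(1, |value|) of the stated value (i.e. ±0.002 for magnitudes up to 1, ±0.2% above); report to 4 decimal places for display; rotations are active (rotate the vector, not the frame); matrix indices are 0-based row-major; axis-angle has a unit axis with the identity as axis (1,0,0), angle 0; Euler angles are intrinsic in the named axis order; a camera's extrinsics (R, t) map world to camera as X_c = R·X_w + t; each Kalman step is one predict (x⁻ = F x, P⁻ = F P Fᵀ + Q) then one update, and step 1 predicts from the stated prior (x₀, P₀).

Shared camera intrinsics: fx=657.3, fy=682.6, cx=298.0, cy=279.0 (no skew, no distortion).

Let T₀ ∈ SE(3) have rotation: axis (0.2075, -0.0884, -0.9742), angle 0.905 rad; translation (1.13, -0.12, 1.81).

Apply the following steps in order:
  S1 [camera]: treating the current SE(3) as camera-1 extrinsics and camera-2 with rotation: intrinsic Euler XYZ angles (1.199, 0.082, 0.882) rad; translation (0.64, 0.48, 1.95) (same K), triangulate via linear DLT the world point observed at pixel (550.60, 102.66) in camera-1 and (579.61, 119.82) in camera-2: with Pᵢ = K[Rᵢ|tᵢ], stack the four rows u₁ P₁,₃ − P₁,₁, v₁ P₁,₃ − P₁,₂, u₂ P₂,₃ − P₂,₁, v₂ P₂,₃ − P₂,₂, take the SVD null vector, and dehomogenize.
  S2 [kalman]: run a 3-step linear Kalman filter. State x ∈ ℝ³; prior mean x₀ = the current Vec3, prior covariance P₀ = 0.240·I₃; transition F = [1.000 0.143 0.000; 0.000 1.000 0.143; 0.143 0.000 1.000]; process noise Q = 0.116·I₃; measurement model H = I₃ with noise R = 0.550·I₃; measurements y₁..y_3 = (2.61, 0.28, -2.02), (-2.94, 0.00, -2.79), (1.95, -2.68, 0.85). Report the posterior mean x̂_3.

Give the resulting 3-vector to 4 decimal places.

after S1 (triangulate): (0.5857, -0.1002, 1.4115)
after S2 (kf_track): (0.4542, -1.0258, -0.3318)

result = (0.4542, -1.0258, -0.3318)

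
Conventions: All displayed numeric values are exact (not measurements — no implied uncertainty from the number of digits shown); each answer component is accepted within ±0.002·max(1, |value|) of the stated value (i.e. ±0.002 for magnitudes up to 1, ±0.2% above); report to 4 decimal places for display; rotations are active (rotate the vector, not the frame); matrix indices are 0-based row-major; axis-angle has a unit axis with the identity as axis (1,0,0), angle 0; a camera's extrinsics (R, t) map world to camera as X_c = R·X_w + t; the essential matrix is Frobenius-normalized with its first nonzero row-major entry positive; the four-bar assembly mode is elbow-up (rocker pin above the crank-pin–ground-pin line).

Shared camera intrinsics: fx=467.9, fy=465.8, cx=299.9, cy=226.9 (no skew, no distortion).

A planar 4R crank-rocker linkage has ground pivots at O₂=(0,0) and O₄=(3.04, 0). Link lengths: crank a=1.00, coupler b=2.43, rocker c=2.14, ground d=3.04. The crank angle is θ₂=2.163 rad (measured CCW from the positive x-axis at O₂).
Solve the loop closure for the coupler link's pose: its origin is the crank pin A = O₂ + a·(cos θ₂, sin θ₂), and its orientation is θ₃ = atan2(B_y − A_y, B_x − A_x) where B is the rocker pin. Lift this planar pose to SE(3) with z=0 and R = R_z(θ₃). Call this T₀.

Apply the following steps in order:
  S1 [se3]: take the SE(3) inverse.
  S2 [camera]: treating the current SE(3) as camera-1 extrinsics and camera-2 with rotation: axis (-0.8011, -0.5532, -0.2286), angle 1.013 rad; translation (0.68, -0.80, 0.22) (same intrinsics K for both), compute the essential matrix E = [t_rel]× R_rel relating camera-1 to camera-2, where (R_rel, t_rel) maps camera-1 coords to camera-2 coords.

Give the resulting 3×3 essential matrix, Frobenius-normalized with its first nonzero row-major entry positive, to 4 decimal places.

matrix = [0.0626 0.4730 0.2555; -0.5979 0.3103 -0.0604; 0.3036 0.3022 0.2573]

source (fourbar_fk): coupler pose = R=[0.9364 -0.3509 0.0000; 0.3509 0.9364 0.0000; 0.0000 0.0000 1.0000], t=(-0.5582, 0.8297, 0.0000)
after S1 (invert_se3): R=[0.9364 0.3509 0.0000; -0.3509 0.9364 0.0000; 0.0000 0.0000 1.0000], t=(0.2316, -0.9728, 0.0000)
after S2 (essential): [0.0626 0.4730 0.2555; -0.5979 0.3103 -0.0604; 0.3036 0.3022 0.2573]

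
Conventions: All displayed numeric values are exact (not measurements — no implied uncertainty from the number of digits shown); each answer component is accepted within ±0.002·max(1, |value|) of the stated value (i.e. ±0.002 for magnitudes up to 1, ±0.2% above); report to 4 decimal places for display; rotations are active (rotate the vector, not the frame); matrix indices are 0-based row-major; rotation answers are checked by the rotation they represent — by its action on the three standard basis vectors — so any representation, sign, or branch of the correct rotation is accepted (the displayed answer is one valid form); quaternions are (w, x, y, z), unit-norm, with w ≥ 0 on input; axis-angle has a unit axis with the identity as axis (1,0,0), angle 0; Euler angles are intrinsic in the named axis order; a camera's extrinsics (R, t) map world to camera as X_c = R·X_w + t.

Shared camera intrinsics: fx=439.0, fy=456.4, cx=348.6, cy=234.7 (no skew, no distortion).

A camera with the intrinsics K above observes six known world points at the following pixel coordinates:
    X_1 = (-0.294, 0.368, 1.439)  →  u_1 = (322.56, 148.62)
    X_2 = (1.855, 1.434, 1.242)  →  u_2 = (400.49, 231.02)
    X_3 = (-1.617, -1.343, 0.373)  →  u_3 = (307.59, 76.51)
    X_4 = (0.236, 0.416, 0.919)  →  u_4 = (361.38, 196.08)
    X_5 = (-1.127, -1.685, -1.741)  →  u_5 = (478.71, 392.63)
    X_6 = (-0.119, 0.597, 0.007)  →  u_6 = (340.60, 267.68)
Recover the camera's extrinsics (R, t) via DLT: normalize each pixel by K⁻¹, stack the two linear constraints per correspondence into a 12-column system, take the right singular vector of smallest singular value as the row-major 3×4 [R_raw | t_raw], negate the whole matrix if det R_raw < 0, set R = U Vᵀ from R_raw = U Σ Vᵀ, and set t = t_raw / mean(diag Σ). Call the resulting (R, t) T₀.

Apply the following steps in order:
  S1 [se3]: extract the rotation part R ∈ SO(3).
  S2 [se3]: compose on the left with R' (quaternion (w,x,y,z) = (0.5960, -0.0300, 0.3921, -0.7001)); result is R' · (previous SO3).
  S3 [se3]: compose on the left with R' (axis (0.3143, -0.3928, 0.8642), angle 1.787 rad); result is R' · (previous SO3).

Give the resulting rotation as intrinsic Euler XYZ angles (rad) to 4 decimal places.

rotation (euler_xyz) = (1.2516, 0.1100, 0.2414)

source (pnp_recover): camera pose = R=[0.8150 -0.5594 -0.1507; 0.1458 0.4498 -0.8812; 0.5608 0.6962 0.4481], t=(0.3400, 0.1200, 4.6999)
after S1 (rot_of_se3): [0.8150 -0.5594 -0.1507; 0.1458 0.4498 -0.8812; 0.5608 0.6962 0.4481]
after S2 (compose_so3): [0.1693 0.8804 -0.4430; -0.9846 0.1307 -0.1165; -0.0446 0.4559 0.8889]
after S3 (compose_so3): [0.9651 -0.2377 0.1098; 0.1763 0.2797 -0.9438; 0.1936 0.9302 0.3119]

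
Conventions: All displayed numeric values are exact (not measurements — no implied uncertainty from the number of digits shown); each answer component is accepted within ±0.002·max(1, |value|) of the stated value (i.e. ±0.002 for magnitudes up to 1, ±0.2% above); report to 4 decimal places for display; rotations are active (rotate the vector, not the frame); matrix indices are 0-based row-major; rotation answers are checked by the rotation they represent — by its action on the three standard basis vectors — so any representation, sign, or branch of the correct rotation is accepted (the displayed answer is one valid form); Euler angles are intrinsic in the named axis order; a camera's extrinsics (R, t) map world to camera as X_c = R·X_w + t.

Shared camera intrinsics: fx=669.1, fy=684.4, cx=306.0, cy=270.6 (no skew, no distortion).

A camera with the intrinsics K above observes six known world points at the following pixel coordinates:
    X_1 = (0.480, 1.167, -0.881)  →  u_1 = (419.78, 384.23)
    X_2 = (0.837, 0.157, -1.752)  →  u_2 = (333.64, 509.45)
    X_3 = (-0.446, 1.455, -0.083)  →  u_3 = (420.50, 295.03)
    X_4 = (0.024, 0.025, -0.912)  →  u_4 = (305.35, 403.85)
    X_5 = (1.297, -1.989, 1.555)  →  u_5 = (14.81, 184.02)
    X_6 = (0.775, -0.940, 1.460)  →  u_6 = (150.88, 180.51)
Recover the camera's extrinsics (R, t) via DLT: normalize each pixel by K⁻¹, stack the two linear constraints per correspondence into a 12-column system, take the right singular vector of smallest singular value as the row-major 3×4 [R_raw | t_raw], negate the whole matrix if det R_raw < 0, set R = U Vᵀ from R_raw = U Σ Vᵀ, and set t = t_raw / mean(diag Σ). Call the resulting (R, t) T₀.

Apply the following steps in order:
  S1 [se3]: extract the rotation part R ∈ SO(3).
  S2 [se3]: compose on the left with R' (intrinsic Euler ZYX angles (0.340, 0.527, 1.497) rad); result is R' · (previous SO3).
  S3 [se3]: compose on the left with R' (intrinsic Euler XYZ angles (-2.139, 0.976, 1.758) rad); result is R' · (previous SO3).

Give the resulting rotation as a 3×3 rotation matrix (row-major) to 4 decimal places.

rotation (matrix) = ((-0.5163, -0.7743, -0.3660), (0.8412, -0.3783, -0.3862), (0.1606, -0.5073, 0.8467))

source (pnp_recover): camera pose = R=[-0.0496 0.9791 -0.1974; -0.0465 -0.1997 -0.9788; -0.9977 -0.0394 0.0554], t=(-0.2100, 0.4500, 6.9411)
after S1 (rot_of_se3): [-0.0496 0.9791 -0.1974; -0.0465 -0.1997 -0.9788; -0.9977 -0.0394 0.0554]
after S2 (compose_so3): [-0.4279 0.6938 -0.5792; 0.9004 0.2715 -0.3400; -0.0787 -0.6670 -0.7409]
after S3 (compose_so3): [-0.5163 -0.7743 -0.3660; 0.8412 -0.3783 -0.3862; 0.1606 -0.5073 0.8467]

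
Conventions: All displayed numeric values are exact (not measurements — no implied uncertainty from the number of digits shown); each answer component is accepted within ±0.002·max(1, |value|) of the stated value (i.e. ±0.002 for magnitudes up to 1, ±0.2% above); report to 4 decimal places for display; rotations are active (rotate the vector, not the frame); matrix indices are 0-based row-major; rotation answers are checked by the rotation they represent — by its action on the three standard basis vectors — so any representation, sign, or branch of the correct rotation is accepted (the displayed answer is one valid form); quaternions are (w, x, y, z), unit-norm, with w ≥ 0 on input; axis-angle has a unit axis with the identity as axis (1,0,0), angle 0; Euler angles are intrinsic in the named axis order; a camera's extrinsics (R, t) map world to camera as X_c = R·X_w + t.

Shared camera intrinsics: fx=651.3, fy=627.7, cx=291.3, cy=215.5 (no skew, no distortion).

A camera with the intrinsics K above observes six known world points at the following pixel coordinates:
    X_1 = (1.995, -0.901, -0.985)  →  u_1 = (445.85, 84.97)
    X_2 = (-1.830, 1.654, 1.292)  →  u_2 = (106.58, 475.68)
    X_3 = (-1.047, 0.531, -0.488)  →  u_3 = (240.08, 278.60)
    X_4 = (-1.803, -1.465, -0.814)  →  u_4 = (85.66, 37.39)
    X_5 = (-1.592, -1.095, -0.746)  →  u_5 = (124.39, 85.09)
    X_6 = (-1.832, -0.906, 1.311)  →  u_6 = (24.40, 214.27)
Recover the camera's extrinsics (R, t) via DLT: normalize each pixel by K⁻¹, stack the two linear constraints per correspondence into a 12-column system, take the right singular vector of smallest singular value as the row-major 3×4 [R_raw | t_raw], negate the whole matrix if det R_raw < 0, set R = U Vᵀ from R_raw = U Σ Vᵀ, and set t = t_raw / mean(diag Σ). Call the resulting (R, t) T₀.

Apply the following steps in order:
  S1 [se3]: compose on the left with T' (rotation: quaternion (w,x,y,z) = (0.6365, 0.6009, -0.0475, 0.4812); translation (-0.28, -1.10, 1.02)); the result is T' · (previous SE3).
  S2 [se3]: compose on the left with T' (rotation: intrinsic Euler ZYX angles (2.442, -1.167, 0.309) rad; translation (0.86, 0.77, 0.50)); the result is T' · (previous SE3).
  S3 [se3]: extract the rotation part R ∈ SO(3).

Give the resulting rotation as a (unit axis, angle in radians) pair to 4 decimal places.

rotation (axis_angle) = ((-0.7636, -0.3349, -0.5520), 2.4628)

source (pnp_recover): camera pose = R=[0.7445 0.3543 -0.5658; -0.1475 0.9139 0.3782; 0.6511 -0.1981 0.7327], t=(-0.0801, 0.0500, 6.1698)
after S1 (compose_se3): R=[0.8323 -0.5260 -0.1751; -0.0869 0.1881 -0.9783; 0.5475 0.8294 0.1108], t=(2.8388, -6.1553, 2.6913)
after S2 (compose_se3): R=[0.2587 0.8013 0.5394; 0.1081 -0.5789 0.8082; 0.9599 -0.1507 -0.2364], t=(4.7962, 6.1910, 3.3824)
after S3 (rot_of_se3): [0.2587 0.8013 0.5394; 0.1081 -0.5789 0.8082; 0.9599 -0.1507 -0.2364]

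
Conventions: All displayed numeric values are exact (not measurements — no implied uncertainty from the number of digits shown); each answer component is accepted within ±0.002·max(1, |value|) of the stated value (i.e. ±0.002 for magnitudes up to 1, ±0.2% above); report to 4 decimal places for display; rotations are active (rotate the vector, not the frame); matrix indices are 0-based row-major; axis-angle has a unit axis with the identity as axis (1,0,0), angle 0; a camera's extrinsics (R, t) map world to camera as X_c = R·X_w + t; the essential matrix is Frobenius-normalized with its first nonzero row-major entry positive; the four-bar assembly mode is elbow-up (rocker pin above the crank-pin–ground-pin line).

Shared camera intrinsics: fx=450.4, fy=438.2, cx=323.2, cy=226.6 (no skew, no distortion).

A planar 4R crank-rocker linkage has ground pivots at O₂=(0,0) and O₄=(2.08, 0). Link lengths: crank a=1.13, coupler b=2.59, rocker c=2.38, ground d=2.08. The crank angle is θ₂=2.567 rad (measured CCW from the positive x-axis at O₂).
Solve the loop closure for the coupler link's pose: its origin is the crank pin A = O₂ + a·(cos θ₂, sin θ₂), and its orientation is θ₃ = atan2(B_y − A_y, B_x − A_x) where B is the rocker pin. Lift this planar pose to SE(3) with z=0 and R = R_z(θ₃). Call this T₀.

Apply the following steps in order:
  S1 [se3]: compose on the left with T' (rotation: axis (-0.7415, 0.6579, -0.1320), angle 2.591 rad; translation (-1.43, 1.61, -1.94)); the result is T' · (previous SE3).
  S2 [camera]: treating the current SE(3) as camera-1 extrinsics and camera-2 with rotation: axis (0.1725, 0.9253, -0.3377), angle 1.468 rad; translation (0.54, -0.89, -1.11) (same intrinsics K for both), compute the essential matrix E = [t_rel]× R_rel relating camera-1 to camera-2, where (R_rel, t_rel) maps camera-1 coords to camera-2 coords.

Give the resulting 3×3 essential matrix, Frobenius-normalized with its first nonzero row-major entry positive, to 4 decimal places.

source (fourbar_fk): coupler pose = R=[0.7976 -0.6032 0.0000; 0.6032 0.7976 0.0000; 0.0000 0.0000 1.0000], t=(-0.9485, 0.6141, 0.0000)
after S1 (compose_se3): R=[-0.3709 -0.7657 0.5254; -0.8062 0.5463 0.2270; -0.4609 -0.3394 -0.8200], t=(-2.1000, 2.5014, -2.1225)
after S2 (essential): [0.4798 0.3437 0.1517; -0.1900 -0.2082 -0.2941; -0.3227 -0.0153 0.5986]

matrix = [0.4798 0.3437 0.1517; -0.1900 -0.2082 -0.2941; -0.3227 -0.0153 0.5986]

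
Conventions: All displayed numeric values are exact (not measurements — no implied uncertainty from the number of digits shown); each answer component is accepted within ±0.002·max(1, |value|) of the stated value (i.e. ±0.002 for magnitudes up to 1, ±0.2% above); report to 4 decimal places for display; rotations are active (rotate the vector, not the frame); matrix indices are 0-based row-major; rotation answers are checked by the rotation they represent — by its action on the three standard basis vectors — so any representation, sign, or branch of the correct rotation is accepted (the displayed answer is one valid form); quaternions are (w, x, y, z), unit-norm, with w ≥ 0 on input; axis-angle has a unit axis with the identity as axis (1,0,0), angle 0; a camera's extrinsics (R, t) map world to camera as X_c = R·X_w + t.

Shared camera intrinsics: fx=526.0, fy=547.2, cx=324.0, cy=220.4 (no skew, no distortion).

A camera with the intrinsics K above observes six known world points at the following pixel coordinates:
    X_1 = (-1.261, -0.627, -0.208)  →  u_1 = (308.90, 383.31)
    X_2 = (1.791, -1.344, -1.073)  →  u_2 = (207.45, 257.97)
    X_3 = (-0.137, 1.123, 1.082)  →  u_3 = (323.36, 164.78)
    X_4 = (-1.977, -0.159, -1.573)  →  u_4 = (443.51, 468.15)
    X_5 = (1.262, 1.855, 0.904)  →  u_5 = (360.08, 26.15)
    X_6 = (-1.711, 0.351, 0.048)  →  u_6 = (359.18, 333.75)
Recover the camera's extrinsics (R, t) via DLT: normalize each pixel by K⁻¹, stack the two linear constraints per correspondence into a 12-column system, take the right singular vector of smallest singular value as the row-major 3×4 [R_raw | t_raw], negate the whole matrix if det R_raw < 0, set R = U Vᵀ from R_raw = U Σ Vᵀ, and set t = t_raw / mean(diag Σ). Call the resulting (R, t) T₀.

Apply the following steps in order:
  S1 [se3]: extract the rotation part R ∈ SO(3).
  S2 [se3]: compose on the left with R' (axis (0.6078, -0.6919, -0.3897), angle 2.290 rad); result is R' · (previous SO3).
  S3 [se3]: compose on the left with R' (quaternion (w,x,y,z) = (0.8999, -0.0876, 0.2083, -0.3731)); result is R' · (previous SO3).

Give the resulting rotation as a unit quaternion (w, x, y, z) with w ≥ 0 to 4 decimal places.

source (pnp_recover): camera pose = R=[-0.1738 0.7054 -0.6872; -0.7270 -0.5626 -0.3937; -0.6643 0.4312 0.6105], t=(-0.0800, 0.3101, 5.1402)
after S1 (rot_of_se3): [-0.1738 0.7054 -0.6872; -0.7270 -0.5626 -0.3937; -0.6643 0.4312 0.6105]
after S2 (compose_so3): [0.9088 -0.1988 -0.3669; 0.0804 -0.7793 0.6215; -0.4094 -0.5943 -0.6922]
after S3 (compose_so3): [0.4478 -0.8826 -0.1430; -0.5875 -0.4110 0.6971; -0.6741 -0.2281 -0.7025]

rotation (quat) = (0.2891, -0.8002, 0.4593, 0.2553)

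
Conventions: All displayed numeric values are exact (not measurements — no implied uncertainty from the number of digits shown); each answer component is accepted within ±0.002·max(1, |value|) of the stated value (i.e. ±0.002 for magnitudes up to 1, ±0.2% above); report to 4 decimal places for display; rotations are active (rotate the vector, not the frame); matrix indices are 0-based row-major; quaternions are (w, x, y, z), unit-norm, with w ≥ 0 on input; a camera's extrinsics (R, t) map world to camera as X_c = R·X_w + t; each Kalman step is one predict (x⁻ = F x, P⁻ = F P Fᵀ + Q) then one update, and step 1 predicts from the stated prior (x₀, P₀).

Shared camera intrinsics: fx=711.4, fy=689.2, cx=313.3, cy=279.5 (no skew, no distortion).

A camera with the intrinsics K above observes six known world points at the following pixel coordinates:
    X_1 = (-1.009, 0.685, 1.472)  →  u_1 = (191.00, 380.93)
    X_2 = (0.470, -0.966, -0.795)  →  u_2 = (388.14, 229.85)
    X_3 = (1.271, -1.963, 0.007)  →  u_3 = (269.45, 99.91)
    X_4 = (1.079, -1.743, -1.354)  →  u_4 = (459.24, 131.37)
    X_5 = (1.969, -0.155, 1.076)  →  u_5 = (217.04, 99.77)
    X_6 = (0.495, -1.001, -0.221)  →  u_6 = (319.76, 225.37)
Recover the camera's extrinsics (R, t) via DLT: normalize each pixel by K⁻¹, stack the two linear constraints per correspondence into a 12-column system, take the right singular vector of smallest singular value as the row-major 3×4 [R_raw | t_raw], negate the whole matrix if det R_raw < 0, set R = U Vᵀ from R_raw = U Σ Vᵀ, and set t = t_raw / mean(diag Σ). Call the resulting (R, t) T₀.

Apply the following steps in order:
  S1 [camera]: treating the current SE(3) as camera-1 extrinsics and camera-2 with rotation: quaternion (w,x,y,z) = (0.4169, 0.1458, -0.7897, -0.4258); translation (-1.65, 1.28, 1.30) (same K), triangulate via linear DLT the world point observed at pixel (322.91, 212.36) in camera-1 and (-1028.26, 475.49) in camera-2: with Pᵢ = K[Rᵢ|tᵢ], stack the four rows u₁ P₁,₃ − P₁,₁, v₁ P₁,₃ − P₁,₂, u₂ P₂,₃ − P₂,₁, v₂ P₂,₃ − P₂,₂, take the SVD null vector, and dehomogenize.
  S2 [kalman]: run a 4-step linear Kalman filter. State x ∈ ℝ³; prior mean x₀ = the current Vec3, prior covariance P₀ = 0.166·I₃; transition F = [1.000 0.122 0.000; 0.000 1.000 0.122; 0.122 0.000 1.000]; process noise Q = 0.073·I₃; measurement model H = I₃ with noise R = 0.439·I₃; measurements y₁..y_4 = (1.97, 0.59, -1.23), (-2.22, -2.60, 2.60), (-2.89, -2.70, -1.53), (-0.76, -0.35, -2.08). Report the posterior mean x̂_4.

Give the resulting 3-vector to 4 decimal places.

result = (-1.2246, -1.3502, -0.9378)

source (pnp_recover): camera pose = R=[0.0488 0.1958 -0.9794; -0.9940 0.1060 -0.0283; 0.0982 0.9749 0.1998], t=(0.0099, 0.1197, 6.9652)
after S1 (triangulate): (0.6449, -0.8222, -0.2075)
after S2 (kf_track): (-1.2246, -1.3502, -0.9378)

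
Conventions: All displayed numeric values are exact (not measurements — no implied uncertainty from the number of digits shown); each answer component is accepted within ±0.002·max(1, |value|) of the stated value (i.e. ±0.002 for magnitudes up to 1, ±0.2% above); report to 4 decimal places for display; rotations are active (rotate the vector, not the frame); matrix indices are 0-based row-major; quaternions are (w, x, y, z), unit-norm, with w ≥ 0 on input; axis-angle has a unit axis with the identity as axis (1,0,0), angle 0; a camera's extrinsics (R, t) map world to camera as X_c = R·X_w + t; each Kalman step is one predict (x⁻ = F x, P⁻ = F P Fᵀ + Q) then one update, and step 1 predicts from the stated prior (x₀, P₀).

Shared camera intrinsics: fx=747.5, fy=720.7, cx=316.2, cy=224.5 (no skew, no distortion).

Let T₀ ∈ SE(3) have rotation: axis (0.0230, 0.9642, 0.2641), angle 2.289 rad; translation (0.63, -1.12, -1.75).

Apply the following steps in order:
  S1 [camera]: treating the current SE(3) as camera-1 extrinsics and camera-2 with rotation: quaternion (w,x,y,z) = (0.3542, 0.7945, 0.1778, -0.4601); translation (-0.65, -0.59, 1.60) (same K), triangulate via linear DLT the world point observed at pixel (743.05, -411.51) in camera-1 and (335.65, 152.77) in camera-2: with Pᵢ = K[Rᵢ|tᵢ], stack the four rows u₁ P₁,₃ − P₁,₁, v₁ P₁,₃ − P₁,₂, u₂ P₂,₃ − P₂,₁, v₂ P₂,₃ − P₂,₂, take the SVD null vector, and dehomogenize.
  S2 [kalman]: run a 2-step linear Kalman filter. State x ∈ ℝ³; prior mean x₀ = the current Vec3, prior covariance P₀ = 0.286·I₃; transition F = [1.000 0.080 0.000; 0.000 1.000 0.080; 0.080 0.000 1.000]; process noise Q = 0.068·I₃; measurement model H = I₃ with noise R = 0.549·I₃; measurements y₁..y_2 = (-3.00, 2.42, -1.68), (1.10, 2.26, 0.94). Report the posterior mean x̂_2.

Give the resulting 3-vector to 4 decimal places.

result = (-0.9481, 1.9384, -0.7966)

after S1 (triangulate): (-1.9071, 1.4172, -1.4508)
after S2 (kf_track): (-0.9481, 1.9384, -0.7966)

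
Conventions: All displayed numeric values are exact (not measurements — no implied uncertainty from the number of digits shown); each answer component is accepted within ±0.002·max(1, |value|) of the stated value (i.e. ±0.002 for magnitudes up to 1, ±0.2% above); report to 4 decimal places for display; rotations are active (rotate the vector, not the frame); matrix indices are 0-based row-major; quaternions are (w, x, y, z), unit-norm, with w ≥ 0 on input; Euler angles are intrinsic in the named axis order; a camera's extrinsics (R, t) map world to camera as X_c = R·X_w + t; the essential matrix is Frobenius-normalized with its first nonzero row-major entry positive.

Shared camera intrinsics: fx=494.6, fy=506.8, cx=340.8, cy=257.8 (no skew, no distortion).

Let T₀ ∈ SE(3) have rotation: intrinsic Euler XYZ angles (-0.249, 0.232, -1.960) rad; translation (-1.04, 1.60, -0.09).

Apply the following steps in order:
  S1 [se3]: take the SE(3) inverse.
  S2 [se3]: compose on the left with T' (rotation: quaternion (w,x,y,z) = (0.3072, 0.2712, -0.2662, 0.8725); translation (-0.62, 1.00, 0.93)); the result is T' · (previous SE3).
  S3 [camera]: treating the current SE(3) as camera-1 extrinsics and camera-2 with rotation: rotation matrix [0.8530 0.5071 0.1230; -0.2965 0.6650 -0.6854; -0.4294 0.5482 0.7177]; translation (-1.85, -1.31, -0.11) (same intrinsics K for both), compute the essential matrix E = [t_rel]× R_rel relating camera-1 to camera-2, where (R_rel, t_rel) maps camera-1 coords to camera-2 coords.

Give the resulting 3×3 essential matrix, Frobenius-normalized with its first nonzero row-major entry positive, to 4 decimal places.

matrix = [0.0287 0.2135 -0.6070; -0.3491 0.4848 -0.0273; 0.2683 -0.2311 -0.3195]

after S1 (invert_se3): R=[-0.3693 -0.8752 0.3126; 0.9004 -0.4202 -0.1127; 0.2299 0.2398 0.9432], t=(1.0444, 1.5986, -0.0597)
after S2 (compose_se3): R=[-0.2962 0.9414 0.1611; -0.8926 -0.2128 -0.3974; -0.3399 -0.2616 0.9034], t=(-2.4198, 0.3764, 1.0764)
after S3 (essential): [0.0287 0.2135 -0.6070; -0.3491 0.4848 -0.0273; 0.2683 -0.2311 -0.3195]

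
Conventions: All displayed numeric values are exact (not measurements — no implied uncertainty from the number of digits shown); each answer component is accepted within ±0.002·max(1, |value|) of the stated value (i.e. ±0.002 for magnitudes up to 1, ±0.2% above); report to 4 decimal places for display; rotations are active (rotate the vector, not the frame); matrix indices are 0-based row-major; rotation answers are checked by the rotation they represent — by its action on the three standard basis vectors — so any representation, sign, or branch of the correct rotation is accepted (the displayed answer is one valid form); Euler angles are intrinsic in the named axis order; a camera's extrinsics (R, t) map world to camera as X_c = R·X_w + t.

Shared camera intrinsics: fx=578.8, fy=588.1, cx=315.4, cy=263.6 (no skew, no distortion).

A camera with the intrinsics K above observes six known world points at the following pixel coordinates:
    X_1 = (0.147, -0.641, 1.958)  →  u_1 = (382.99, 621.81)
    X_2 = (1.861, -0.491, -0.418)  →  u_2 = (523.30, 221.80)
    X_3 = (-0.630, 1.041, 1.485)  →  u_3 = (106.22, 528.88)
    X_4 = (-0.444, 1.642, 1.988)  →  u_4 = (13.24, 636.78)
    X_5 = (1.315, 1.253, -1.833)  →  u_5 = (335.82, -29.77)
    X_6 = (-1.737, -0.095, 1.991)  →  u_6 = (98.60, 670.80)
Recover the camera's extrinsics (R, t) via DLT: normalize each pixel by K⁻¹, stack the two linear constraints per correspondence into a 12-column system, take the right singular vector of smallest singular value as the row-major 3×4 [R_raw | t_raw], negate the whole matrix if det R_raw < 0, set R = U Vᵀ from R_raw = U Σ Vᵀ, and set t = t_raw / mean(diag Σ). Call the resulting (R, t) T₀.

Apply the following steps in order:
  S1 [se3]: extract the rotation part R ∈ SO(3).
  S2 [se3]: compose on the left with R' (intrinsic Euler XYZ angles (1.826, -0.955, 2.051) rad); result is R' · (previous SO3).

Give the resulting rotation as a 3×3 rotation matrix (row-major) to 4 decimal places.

source (pnp_recover): camera pose = R=[0.8746 -0.4724 0.1092; -0.3601 -0.4820 0.7987; -0.3247 -0.7379 -0.5917], t=(-0.2101, 0.4501, 4.4597)
after S1 (rot_of_se3): [0.8746 -0.4724 0.1092; -0.3601 -0.4820 0.7987; -0.3247 -0.7379 -0.5917]
after S2 (compose_so3): [0.2162 0.9753 0.0447; 0.0105 -0.0481 0.9988; 0.9763 -0.2155 -0.0206]

rotation (matrix) = ((0.2162, 0.9753, 0.0447), (0.0105, -0.0481, 0.9988), (0.9763, -0.2155, -0.0206))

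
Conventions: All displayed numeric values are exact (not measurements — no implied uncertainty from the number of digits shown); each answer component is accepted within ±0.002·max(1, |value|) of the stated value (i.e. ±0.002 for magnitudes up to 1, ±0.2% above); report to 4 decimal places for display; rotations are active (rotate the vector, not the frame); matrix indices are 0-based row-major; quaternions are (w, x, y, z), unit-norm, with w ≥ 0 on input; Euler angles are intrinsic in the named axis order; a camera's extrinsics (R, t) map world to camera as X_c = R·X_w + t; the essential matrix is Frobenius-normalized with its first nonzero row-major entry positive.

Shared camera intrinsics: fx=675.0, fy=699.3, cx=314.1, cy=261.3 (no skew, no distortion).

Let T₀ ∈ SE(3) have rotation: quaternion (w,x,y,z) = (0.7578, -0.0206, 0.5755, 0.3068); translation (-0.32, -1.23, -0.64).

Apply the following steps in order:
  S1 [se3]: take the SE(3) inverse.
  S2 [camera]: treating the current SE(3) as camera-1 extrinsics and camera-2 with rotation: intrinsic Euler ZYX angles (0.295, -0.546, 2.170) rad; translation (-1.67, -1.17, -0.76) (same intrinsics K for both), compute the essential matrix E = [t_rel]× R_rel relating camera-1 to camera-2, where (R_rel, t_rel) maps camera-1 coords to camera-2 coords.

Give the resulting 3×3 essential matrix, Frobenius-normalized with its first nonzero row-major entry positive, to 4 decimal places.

after S1 (invert_se3): R=[0.1494 0.4413 -0.8849; -0.4887 0.8109 0.3219; 0.8596 0.3843 0.3368], t=(0.0242, 1.0470, 0.9633)
after S2 (essential): [0.1614 -0.3778 -0.1162; 0.6505 0.2764 -0.0215; -0.2049 0.5023 0.1531]

matrix = [0.1614 -0.3778 -0.1162; 0.6505 0.2764 -0.0215; -0.2049 0.5023 0.1531]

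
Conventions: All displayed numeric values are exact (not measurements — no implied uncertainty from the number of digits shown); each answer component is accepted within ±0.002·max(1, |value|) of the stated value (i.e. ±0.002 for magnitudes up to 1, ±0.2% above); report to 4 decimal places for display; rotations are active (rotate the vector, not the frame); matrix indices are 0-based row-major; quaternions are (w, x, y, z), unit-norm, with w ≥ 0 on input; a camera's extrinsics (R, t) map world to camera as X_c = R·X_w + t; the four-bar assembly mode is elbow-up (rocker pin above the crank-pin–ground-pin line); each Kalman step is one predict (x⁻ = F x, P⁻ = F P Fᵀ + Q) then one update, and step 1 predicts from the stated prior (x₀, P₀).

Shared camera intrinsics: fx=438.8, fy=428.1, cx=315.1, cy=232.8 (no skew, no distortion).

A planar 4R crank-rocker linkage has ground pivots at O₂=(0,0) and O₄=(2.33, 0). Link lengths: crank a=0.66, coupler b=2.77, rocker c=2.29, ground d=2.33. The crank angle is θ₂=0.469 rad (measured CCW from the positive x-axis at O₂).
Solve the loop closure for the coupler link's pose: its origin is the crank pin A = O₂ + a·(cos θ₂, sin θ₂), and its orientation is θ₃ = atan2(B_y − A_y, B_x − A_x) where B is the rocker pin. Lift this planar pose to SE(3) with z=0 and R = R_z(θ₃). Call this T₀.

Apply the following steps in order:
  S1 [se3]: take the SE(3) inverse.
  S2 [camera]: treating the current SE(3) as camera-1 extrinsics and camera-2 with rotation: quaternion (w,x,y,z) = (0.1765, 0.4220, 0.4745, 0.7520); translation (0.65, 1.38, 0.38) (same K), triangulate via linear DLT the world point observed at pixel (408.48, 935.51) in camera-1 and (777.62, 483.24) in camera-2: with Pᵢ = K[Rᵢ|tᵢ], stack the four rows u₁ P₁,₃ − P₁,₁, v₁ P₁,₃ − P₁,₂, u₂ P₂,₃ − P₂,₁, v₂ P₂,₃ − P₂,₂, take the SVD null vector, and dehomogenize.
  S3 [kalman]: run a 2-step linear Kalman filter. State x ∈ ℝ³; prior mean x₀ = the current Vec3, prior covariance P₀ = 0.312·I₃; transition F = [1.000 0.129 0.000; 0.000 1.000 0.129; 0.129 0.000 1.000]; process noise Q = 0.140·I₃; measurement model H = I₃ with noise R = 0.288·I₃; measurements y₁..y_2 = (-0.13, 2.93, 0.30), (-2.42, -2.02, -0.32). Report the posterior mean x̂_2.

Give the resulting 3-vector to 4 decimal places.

source (fourbar_fk): coupler pose = R=[0.6980 -0.7161 0.0000; 0.7161 0.6980 0.0000; 0.0000 0.0000 1.0000], t=(0.5887, 0.2983, 0.0000)
after S1 (invert_se3): R=[0.6980 0.7161 0.0000; -0.7161 0.6980 -0.0000; 0.0000 0.0000 1.0000], t=(-0.6246, 0.2134, 0.0000)
after S2 (triangulate): (-0.3168, 1.4430, 0.8818)
after S3 (kf_track): (-1.2933, 0.0319, -0.0740)

result = (-1.2933, 0.0319, -0.0740)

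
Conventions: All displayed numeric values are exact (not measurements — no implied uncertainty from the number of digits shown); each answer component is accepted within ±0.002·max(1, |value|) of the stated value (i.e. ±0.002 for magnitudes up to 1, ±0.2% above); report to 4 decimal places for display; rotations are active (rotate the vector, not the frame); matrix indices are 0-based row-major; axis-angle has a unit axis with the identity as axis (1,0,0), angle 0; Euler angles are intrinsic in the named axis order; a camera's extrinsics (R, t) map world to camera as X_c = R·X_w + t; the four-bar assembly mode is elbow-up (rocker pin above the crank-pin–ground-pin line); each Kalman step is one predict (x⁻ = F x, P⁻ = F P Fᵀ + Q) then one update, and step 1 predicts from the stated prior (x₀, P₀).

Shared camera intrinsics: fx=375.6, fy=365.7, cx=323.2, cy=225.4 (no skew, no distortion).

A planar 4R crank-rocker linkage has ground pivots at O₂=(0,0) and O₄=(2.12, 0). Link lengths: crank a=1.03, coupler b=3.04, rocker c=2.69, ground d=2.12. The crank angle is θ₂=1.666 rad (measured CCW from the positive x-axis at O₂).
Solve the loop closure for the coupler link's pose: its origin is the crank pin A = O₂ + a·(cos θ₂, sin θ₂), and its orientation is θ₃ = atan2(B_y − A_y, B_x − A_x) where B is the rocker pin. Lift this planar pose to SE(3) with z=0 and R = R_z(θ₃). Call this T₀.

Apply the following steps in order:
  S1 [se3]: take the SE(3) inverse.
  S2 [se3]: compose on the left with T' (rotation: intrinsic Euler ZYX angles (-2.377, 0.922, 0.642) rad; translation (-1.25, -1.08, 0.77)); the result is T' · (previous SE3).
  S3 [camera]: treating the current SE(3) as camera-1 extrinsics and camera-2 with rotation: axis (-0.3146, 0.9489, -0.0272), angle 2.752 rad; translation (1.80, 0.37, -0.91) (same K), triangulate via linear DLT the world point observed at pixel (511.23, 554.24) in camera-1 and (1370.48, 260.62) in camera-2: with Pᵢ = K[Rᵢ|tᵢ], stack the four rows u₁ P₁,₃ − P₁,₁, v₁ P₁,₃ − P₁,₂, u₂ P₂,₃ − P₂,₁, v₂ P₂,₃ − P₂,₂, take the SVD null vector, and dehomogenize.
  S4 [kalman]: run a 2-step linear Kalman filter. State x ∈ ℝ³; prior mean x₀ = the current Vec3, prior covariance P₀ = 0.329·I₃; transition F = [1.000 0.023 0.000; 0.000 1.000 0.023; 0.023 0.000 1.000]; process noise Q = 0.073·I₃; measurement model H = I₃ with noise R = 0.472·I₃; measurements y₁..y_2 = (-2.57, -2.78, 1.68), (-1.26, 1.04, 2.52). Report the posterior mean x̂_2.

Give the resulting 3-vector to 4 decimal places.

source (fourbar_fk): coupler pose = R=[0.8413 -0.5405 0.0000; 0.5405 0.8413 0.0000; 0.0000 0.0000 1.0000], t=(-0.0979, 1.0253, 0.0000)
after S1 (invert_se3): R=[0.8413 0.5405 0.0000; -0.5405 0.8413 0.0000; 0.0000 0.0000 1.0000], t=(-0.4718, -0.9156, 0.0000)
after S2 (compose_se3): R=[-0.4804 -0.0589 -0.8751; 0.1390 -0.9902 -0.0096; -0.8660 -0.1263 0.4839], t=(-1.2366, -0.0511, 0.8147)
after S3 (triangulate): (-0.3207, -0.4887, -1.4602)
after S4 (kf_track): (-1.3122, -0.5527, 0.9309)

result = (-1.3122, -0.5527, 0.9309)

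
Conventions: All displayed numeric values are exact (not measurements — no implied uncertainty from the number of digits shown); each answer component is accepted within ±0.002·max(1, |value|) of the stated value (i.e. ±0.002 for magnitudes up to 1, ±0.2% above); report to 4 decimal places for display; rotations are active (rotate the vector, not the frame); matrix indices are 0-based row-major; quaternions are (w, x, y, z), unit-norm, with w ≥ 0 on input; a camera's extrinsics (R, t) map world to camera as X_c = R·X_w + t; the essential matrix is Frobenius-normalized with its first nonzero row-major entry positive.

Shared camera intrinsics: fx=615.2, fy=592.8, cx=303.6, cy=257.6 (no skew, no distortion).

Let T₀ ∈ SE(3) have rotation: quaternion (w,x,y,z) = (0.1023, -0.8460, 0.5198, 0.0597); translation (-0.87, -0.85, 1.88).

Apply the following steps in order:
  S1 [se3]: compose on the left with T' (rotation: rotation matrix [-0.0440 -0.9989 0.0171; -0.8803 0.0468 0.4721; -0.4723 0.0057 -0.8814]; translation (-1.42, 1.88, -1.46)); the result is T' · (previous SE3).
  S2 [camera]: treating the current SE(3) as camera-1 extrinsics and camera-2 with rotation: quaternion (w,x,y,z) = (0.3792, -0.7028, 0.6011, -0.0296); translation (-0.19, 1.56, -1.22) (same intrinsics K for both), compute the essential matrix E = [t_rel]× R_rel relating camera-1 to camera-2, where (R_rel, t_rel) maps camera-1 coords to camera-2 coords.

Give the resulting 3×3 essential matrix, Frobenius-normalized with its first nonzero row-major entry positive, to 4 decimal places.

matrix = [0.5624 -0.1658 -0.0842; -0.3290 -0.4821 -0.3476; 0.2731 -0.2838 -0.1802]

after S1 (compose_se3): R=[0.8429 0.4755 -0.2518; -0.5368 0.7121 -0.4525; -0.0359 0.5166 0.8555], t=(-0.5006, 3.4936, -2.7109)
after S2 (essential): [0.5624 -0.1658 -0.0842; -0.3290 -0.4821 -0.3476; 0.2731 -0.2838 -0.1802]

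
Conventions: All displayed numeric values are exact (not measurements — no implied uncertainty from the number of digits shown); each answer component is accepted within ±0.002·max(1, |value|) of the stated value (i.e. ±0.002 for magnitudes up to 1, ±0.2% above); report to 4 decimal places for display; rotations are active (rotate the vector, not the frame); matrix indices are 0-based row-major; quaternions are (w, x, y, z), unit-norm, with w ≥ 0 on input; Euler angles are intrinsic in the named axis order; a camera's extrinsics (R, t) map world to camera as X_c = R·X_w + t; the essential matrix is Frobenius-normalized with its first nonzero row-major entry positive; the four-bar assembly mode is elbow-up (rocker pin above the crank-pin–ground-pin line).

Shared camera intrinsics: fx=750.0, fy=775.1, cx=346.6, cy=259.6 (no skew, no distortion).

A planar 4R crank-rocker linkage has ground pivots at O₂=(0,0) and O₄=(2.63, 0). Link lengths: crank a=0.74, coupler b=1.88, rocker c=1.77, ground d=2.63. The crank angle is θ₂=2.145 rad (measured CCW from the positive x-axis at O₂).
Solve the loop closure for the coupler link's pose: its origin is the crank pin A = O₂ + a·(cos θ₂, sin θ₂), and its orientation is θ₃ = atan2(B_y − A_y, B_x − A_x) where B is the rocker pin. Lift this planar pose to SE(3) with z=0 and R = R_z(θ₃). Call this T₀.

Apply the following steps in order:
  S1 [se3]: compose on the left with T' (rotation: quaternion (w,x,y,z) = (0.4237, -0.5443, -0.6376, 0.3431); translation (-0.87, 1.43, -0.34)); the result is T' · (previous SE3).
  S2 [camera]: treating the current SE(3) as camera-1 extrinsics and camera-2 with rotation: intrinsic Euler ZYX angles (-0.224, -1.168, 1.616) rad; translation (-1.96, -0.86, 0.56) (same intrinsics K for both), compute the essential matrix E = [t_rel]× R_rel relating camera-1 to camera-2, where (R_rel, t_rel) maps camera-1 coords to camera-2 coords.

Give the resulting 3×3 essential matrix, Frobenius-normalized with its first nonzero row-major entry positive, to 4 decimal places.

source (fourbar_fk): coupler pose = R=[0.9434 -0.3316 0.0000; 0.3316 0.9434 0.0000; 0.0000 0.0000 1.0000], t=(-0.4019, 0.6213, 0.0000)
after S1 (compose_se3): R=[0.0880 0.3966 -0.9138; 0.9861 -0.1643 0.0237; -0.1407 -0.9032 -0.4055], t=(-0.5999, 1.1411, -0.9654)
after S2 (essential): [0.2533 0.0031 0.0464; 0.2068 0.4226 -0.5260; -0.6213 0.0660 -0.2127]

matrix = [0.2533 0.0031 0.0464; 0.2068 0.4226 -0.5260; -0.6213 0.0660 -0.2127]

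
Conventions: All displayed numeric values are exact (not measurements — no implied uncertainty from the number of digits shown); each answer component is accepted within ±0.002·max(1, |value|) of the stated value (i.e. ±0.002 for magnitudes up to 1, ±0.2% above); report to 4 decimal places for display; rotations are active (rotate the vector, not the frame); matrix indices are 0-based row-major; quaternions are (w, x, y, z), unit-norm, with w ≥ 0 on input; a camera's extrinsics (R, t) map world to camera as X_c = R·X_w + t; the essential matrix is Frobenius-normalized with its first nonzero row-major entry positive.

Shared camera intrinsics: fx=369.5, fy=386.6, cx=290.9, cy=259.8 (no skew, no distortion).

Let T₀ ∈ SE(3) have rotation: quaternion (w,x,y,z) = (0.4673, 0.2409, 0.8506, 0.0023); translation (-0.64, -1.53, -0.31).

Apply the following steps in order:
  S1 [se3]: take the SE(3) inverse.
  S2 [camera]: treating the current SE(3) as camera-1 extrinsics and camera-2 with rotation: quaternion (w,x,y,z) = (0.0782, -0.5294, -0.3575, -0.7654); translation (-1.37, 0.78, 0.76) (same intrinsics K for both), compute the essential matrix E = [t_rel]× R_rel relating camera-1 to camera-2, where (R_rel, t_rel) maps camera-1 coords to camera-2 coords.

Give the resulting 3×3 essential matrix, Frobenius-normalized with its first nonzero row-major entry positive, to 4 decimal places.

matrix = [0.2772 -0.2706 -0.1999; 0.1601 -0.3830 -0.4000; -0.5938 -0.0414 -0.3511]

after S1 (invert_se3): R=[-0.4472 0.4120 -0.7939; 0.4077 0.8839 0.2291; 0.7961 -0.2212 -0.5632], t=(0.0981, 1.6843, -0.0036)
after S2 (essential): [0.2772 -0.2706 -0.1999; 0.1601 -0.3830 -0.4000; -0.5938 -0.0414 -0.3511]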